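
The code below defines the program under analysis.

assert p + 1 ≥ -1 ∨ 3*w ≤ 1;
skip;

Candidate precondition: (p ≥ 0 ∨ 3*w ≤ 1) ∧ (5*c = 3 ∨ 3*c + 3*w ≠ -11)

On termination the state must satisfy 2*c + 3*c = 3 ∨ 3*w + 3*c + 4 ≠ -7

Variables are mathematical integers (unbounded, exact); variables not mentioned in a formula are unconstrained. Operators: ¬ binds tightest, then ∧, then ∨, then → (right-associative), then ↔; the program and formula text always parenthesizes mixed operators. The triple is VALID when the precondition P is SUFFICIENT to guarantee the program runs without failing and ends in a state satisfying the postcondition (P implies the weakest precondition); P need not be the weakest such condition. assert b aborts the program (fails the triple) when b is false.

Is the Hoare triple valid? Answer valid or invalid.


Working backward. After the program, the postcondition 2*c + 3*c = 3 ∨ 3*w + 3*c + 4 ≠ -7 must hold; in canonical form it is 5*c = 3 ∨ 3*c + 3*w ≠ -11.
Before skip: 5*c = 3 ∨ 3*c + 3*w ≠ -11
Before assert p + 1 ≥ -1 ∨ 3*w ≤ 1: (p ≥ -2 ∨ 3*w ≤ 1) ∧ (5*c = 3 ∨ 3*c + 3*w ≠ -11)
The weakest precondition is (p ≥ -2 ∨ 3*w ≤ 1) ∧ (5*c = 3 ∨ 3*c + 3*w ≠ -11).
Check whether (p ≥ 0 ∨ 3*w ≤ 1) ∧ (5*c = 3 ∨ 3*c + 3*w ≠ -11) implies it.
Every state satisfying the precondition satisfies the weakest precondition: the implication holds.
Answer: valid


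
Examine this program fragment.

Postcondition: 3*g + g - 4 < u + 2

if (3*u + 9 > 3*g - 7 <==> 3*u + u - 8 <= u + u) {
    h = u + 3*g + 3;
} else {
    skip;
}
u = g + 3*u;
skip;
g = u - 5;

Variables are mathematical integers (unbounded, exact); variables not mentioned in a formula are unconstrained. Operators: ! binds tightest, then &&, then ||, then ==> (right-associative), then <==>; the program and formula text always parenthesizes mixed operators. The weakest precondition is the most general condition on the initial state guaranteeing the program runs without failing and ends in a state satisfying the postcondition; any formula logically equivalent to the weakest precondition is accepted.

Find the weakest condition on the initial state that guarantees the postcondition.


Working backward. After the program, the postcondition 3*g + g - 4 < u + 2 must hold; in canonical form it is 4*g < u + 6.
Before g := u - 5: 3*u < 26
Before skip: 3*u < 26
Before u := g + 3*u: 3*g + 9*u < 26
Then branch requires 3*g + 9*u < 26; else branch requires 3*g + 9*u < 26.
Before the if: ((3*u > 3*g - 16 <==> 2*u <= 8) ==> 3*g + 9*u < 26) && ((!(3*u > 3*g - 16 <==> 2*u <= 8)) ==> 3*g + 9*u < 26)
Answer: WP = ((3*u > 3*g - 16 <==> 2*u <= 8) ==> 3*g + 9*u < 26) && ((!(3*u > 3*g - 16 <==> 2*u <= 8)) ==> 3*g + 9*u < 26)


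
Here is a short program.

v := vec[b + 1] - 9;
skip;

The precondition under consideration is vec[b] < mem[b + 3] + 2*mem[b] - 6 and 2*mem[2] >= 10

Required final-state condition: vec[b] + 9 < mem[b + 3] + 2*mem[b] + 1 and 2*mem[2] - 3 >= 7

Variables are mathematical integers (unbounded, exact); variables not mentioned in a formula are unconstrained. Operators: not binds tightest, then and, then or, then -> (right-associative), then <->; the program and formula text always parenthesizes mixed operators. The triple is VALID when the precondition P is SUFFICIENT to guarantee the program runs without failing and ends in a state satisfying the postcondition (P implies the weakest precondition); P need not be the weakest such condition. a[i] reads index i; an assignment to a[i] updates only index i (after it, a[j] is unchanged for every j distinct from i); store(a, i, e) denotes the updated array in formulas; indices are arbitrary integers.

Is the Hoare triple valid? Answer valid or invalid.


Working backward. After the program, the postcondition vec[b] + 9 < mem[b + 3] + 2*mem[b] + 1 and 2*mem[2] - 3 >= 7 must hold; in canonical form it is vec[b] < mem[b + 3] + 2*mem[b] - 8 and 2*mem[2] >= 10.
Before skip: vec[b] < mem[b + 3] + 2*mem[b] - 8 and 2*mem[2] >= 10
Before v := vec[b + 1] - 9: vec[b] < mem[b + 3] + 2*mem[b] - 8 and 2*mem[2] >= 10
The weakest precondition is vec[b] < mem[b + 3] + 2*mem[b] - 8 and 2*mem[2] >= 10.
Check whether vec[b] < mem[b + 3] + 2*mem[b] - 6 and 2*mem[2] >= 10 implies it.
Countermodel: at the initial state b = 0, mem = {[0] = -15518, [2] = 5, [3] = 31042, elsewhere 31042}, vec = {[0] = -1, [2] = -1, [3] = -1, elsewhere -1}, the precondition holds but the weakest precondition fails.
Answer: invalid


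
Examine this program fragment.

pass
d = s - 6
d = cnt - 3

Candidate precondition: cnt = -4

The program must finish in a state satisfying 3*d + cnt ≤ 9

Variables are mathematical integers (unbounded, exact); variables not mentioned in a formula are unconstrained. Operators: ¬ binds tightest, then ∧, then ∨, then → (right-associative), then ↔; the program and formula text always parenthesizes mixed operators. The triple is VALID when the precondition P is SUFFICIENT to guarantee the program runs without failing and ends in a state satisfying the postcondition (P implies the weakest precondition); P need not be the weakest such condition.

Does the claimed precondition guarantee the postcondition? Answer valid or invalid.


Working backward. After the program, the postcondition 3*d + cnt ≤ 9 must hold; in canonical form it is cnt + 3*d ≤ 9.
Before d := cnt - 3: 4*cnt ≤ 18
Before d := s - 6: 4*cnt ≤ 18
Before skip: 4*cnt ≤ 18
The weakest precondition is 4*cnt ≤ 18.
Check whether cnt = -4 implies it.
Every state satisfying the precondition satisfies the weakest precondition: the implication holds.
Answer: valid


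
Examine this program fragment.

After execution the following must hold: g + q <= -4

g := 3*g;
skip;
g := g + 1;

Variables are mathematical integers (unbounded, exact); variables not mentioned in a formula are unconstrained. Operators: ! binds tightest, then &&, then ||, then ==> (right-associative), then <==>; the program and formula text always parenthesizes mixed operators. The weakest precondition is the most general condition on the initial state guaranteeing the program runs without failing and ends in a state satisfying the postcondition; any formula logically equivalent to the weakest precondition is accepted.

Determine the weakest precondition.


Working backward. After the program, g + q <= -4 must hold.
Before g := g + 1: g + q <= -5
Before skip: g + q <= -5
Before g := 3*g: 3*g + q <= -5
Answer: WP = 3*g + q <= -5


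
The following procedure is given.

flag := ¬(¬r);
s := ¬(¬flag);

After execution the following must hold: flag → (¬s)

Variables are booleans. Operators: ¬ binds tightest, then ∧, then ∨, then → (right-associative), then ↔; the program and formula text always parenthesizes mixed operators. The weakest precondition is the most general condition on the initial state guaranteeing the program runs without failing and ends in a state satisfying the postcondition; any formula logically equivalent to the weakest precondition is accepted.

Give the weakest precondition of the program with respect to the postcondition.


Working backward. After the program, flag → (¬s) must hold.
Before s := ¬(¬flag): flag → (¬flag)
Before flag := ¬(¬r): r → (¬r)
Answer: WP = r → (¬r)


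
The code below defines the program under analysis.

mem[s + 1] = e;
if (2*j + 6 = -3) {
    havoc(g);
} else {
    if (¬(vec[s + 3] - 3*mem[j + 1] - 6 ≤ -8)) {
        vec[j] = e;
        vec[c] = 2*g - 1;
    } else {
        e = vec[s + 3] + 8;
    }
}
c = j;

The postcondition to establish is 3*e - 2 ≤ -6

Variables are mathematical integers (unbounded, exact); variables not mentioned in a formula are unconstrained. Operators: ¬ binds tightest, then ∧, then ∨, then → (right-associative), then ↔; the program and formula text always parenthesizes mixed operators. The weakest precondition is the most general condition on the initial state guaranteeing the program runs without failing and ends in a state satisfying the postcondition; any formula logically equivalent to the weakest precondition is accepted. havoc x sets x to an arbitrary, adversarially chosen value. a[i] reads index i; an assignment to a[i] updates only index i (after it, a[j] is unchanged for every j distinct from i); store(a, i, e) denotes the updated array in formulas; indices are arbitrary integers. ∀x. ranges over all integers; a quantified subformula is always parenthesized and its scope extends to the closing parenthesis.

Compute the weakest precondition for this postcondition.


Working backward. After the program, the postcondition 3*e - 2 ≤ -6 must hold; in canonical form it is 3*e ≤ -4.
Before c := j: 3*e ≤ -4
Then branch requires 3*e ≤ -4; else branch requires ((¬(vec[s + 3] ≤ 3*mem[j + 1] - 2)) → 3*e ≤ -4) ∧ (vec[s + 3] ≤ 3*mem[j + 1] - 2 → 3*vec[s + 3] ≤ -28).
Before the if: (2*j = -9 → 3*e ≤ -4) ∧ ((¬(2*j = -9)) → (((¬(vec[s + 3] ≤ 3*mem[j + 1] - 2)) → 3*e ≤ -4) ∧ (vec[s + 3] ≤ 3*mem[j + 1] - 2 → 3*vec[s + 3] ≤ -28)))
Before mem[s + 1] := e: (2*j = -9 → 3*e ≤ -4) ∧ ((¬(2*j = -9)) → (((¬(vec[s + 3] ≤ 3*store(mem, s + 1, e)[j + 1] - 2)) → 3*e ≤ -4) ∧ (vec[s + 3] ≤ 3*store(mem, s + 1, e)[j + 1] - 2 → 3*vec[s + 3] ≤ -28)))
Answer: WP = (2*j = -9 → 3*e ≤ -4) ∧ ((¬(2*j = -9)) → (((¬(vec[s + 3] ≤ 3*store(mem, s + 1, e)[j + 1] - 2)) → 3*e ≤ -4) ∧ (vec[s + 3] ≤ 3*store(mem, s + 1, e)[j + 1] - 2 → 3*vec[s + 3] ≤ -28)))


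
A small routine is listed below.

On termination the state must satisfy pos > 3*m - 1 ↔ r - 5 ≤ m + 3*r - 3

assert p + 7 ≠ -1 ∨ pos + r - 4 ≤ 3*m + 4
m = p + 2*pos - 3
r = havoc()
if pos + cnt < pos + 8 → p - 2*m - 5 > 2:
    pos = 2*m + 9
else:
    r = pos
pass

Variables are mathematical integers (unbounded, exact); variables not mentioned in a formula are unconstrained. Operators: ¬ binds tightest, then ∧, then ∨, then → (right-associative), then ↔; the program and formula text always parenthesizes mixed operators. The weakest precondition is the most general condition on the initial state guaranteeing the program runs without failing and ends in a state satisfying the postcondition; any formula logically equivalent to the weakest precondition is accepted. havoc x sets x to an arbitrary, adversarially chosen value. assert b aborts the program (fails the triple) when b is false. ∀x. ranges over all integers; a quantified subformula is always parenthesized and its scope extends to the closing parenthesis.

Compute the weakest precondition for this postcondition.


Working backward. After the program, the postcondition pos > 3*m - 1 ↔ r - 5 ≤ m + 3*r - 3 must hold; in canonical form it is pos > 3*m - 1 ↔ m + 2*r ≥ -2.
Before skip: pos > 3*m - 1 ↔ m + 2*r ≥ -2
Then branch requires m < 10 ↔ m + 2*r ≥ -2; else branch requires pos > 3*m - 1 ↔ m + 2*pos ≥ -2.
Before the if: ((cnt < 8 → p > 2*m + 7) → (m < 10 ↔ m + 2*r ≥ -2)) ∧ ((¬(cnt < 8 → p > 2*m + 7)) → (pos > 3*m - 1 ↔ m + 2*pos ≥ -2))
Before havoc r: ∀r_1. (((cnt < 8 → p > 2*m + 7) → (m < 10 ↔ m + 2*r_1 ≥ -2)) ∧ ((¬(cnt < 8 → p > 2*m + 7)) → (pos > 3*m - 1 ↔ m + 2*pos ≥ -2)))
Before m := p + 2*pos - 3: ∀r_1. (((cnt < 8 → p + 4*pos < -1) → (p + 2*pos < 13 ↔ p + 2*pos + 2*r_1 ≥ 1)) ∧ ((¬(cnt < 8 → p + 4*pos < -1)) → (3*p + 5*pos < 10 ↔ p + 4*pos ≥ 1)))
Before assert p + 7 ≠ -1 ∨ pos + r - 4 ≤ 3*m + 4: (p ≠ -8 ∨ pos + r ≤ 3*m + 8) ∧ (∀r_1. (((cnt < 8 → p + 4*pos < -1) → (p + 2*pos < 13 ↔ p + 2*pos + 2*r_1 ≥ 1)) ∧ ((¬(cnt < 8 → p + 4*pos < -1)) → (3*p + 5*pos < 10 ↔ p + 4*pos ≥ 1))))
Answer: WP = (p ≠ -8 ∨ pos + r ≤ 3*m + 8) ∧ (∀r_1. (((cnt < 8 → p + 4*pos < -1) → (p + 2*pos < 13 ↔ p + 2*pos + 2*r_1 ≥ 1)) ∧ ((¬(cnt < 8 → p + 4*pos < -1)) → (3*p + 5*pos < 10 ↔ p + 4*pos ≥ 1))))


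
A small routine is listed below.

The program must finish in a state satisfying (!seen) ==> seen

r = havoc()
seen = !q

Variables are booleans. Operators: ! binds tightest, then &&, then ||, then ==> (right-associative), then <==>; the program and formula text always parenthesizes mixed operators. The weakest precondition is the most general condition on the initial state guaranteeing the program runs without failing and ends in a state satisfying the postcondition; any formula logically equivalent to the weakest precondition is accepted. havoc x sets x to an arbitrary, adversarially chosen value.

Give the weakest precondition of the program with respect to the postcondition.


Working backward. After the program, (!seen) ==> seen must hold.
Before seen := !q: q ==> (!q)
Before havoc r: q ==> (!q)
Answer: WP = q ==> (!q)


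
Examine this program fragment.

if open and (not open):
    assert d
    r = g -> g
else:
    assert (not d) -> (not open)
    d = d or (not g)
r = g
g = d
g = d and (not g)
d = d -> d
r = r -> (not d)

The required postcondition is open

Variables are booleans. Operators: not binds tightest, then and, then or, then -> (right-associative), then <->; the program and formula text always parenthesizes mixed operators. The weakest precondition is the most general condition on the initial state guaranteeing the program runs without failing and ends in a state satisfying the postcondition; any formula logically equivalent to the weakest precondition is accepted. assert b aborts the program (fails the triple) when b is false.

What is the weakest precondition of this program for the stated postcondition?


Working backward. After the program, open must hold.
Before r := r -> (not d): open
Before d := d -> d: open
Before g := d and (not g): open
Before g := d: open
Before r := g: open
Then branch requires d and open; else branch requires ((not d) -> (not open)) and open.
Before the if: ((not d) -> (not open)) and open
Answer: WP = ((not d) -> (not open)) and open


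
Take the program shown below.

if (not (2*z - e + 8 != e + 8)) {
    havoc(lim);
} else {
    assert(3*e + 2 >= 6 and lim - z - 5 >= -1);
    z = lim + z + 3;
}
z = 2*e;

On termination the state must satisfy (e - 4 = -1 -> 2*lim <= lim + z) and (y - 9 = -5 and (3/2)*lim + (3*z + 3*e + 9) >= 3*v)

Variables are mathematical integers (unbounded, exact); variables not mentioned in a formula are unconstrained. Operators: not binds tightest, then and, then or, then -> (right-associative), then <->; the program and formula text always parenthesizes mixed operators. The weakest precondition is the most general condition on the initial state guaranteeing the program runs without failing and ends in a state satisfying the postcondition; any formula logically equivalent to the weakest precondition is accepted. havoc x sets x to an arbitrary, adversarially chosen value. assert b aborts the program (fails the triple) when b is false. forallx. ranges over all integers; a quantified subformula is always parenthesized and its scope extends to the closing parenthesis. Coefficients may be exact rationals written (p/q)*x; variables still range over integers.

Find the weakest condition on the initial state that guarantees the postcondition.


Working backward. After the program, the postcondition (e - 4 = -1 -> 2*lim <= lim + z) and (y - 9 = -5 and (3/2)*lim + (3*z + 3*e + 9) >= 3*v) must hold; in canonical form it is (e = 3 -> lim <= z) and y = 4 and 3*e + (3/2)*lim + 3*z >= 3*v - 9.
Before z := 2*e: (e = 3 -> lim <= 2*e) and y = 4 and 9*e + (3/2)*lim >= 3*v - 9
Then branch requires forall lim_1. ((e = 3 -> lim_1 <= 2*e) and y = 4 and 9*e + (3/2)*lim_1 >= 3*v - 9); else branch requires 3*e >= 4 and lim >= z + 4 and (e = 3 -> lim <= 2*e) and y = 4 and 9*e + (3/2)*lim >= 3*v - 9.
Before the if: ((not (2*z != 2*e)) -> (forall lim_1. ((e = 3 -> lim_1 <= 2*e) and y = 4 and 9*e + (3/2)*lim_1 >= 3*v - 9))) and (2*z != 2*e -> (3*e >= 4 and lim >= z + 4 and (e = 3 -> lim <= 2*e) and y = 4 and 9*e + (3/2)*lim >= 3*v - 9))
Answer: WP = ((not (2*z != 2*e)) -> (forall lim_1. ((e = 3 -> lim_1 <= 2*e) and y = 4 and 9*e + (3/2)*lim_1 >= 3*v - 9))) and (2*z != 2*e -> (3*e >= 4 and lim >= z + 4 and (e = 3 -> lim <= 2*e) and y = 4 and 9*e + (3/2)*lim >= 3*v - 9))


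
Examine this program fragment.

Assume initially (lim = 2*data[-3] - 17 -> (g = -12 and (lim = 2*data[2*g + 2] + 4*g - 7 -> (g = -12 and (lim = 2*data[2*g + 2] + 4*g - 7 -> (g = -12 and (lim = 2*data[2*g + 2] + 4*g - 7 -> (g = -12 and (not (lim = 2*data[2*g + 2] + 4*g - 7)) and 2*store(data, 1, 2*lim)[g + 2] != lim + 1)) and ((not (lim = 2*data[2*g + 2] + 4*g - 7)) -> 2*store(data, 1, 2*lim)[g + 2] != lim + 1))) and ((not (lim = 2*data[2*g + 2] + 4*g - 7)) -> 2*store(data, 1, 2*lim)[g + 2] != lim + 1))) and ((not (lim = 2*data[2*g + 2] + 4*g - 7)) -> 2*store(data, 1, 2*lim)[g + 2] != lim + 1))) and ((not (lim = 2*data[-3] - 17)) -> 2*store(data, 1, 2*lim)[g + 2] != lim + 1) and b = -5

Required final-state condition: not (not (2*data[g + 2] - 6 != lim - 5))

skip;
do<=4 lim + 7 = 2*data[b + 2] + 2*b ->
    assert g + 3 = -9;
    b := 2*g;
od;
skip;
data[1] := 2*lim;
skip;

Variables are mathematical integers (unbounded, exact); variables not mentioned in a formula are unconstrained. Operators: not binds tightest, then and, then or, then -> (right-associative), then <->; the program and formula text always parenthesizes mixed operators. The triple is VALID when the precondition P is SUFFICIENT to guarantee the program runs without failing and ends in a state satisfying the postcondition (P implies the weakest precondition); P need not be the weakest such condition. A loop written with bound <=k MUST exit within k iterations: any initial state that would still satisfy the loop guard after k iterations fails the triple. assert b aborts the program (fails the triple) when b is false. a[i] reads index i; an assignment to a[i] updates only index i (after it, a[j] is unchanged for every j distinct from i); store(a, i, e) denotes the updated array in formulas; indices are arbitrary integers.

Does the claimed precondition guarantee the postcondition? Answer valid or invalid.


Working backward. After the program, the postcondition not (not (2*data[g + 2] - 6 != lim - 5)) must hold; in canonical form it is 2*data[g + 2] != lim + 1.
Before skip: 2*data[g + 2] != lim + 1
Before data[1] := 2*lim: 2*store(data, 1, 2*lim)[g + 2] != lim + 1
Before skip: 2*store(data, 1, 2*lim)[g + 2] != lim + 1
Before the loop (bound <=4), unroll the exhaustion recursion (WP_0 = exit-now case; WP_j = one more guarded iteration, up to j = 4):
  WP_0: (not (lim = 2*data[b + 2] + 2*b - 7)) and 2*store(data, 1, 2*lim)[g + 2] != lim + 1
  WP_1: (lim = 2*data[b + 2] + 2*b - 7 -> (g = -12 and (not (lim = 2*data[2*g + 2] + 4*g - 7)) and 2*store(data, 1, 2*lim)[g + 2] != lim + 1)) and ((not (lim = 2*data[b + 2] + 2*b - 7)) -> 2*store(data, 1, 2*lim)[g + 2] != lim + 1)
  WP_2: (lim = 2*data[b + 2] + 2*b - 7 -> (g = -12 and (lim = 2*data[2*g + 2] + 4*g - 7 -> (g = -12 and (not (lim = 2*data[2*g + 2] + 4*g - 7)) and 2*store(data, 1, 2*lim)[g + 2] != lim + 1)) and ((not (lim = 2*data[2*g + 2] + 4*g - 7)) -> 2*store(data, 1, 2*lim)[g + 2] != lim + 1))) and ((not (lim = 2*data[b + 2] + 2*b - 7)) -> 2*store(data, 1, 2*lim)[g + 2] != lim + 1)
  WP_3: (lim = 2*data[b + 2] + 2*b - 7 -> (g = -12 and (lim = 2*data[2*g + 2] + 4*g - 7 -> (g = -12 and (lim = 2*data[2*g + 2] + 4*g - 7 -> (g = -12 and (not (lim = 2*data[2*g + 2] + 4*g - 7)) and 2*store(data, 1, 2*lim)[g + 2] != lim + 1)) and ((not (lim = 2*data[2*g + 2] + 4*g - 7)) -> 2*store(data, 1, 2*lim)[g + 2] != lim + 1))) and ((not (lim = 2*data[2*g + 2] + 4*g - 7)) -> 2*store(data, 1, 2*lim)[g + 2] != lim + 1))) and ((not (lim = 2*data[b + 2] + 2*b - 7)) -> 2*store(data, 1, 2*lim)[g + 2] != lim + 1)
  WP_4: (lim = 2*data[b + 2] + 2*b - 7 -> (g = -12 and (lim = 2*data[2*g + 2] + 4*g - 7 -> (g = -12 and (lim = 2*data[2*g + 2] + 4*g - 7 -> (g = -12 and (lim = 2*data[2*g + 2] + 4*g - 7 -> (g = -12 and (not (lim = 2*data[2*g + 2] + 4*g - 7)) and 2*store(data, 1, 2*lim)[g + 2] != lim + 1)) and ((not (lim = 2*data[2*g + 2] + 4*g - 7)) -> 2*store(data, 1, 2*lim)[g + 2] != lim + 1))) and ((not (lim = 2*data[2*g + 2] + 4*g - 7)) -> 2*store(data, 1, 2*lim)[g + 2] != lim + 1))) and ((not (lim = 2*data[2*g + 2] + 4*g - 7)) -> 2*store(data, 1, 2*lim)[g + 2] != lim + 1))) and ((not (lim = 2*data[b + 2] + 2*b - 7)) -> 2*store(data, 1, 2*lim)[g + 2] != lim + 1)
So before the loop: (lim = 2*data[b + 2] + 2*b - 7 -> (g = -12 and (lim = 2*data[2*g + 2] + 4*g - 7 -> (g = -12 and (lim = 2*data[2*g + 2] + 4*g - 7 -> (g = -12 and (lim = 2*data[2*g + 2] + 4*g - 7 -> (g = -12 and (not (lim = 2*data[2*g + 2] + 4*g - 7)) and 2*store(data, 1, 2*lim)[g + 2] != lim + 1)) and ((not (lim = 2*data[2*g + 2] + 4*g - 7)) -> 2*store(data, 1, 2*lim)[g + 2] != lim + 1))) and ((not (lim = 2*data[2*g + 2] + 4*g - 7)) -> 2*store(data, 1, 2*lim)[g + 2] != lim + 1))) and ((not (lim = 2*data[2*g + 2] + 4*g - 7)) -> 2*store(data, 1, 2*lim)[g + 2] != lim + 1))) and ((not (lim = 2*data[b + 2] + 2*b - 7)) -> 2*store(data, 1, 2*lim)[g + 2] != lim + 1)
Before skip: (lim = 2*data[b + 2] + 2*b - 7 -> (g = -12 and (lim = 2*data[2*g + 2] + 4*g - 7 -> (g = -12 and (lim = 2*data[2*g + 2] + 4*g - 7 -> (g = -12 and (lim = 2*data[2*g + 2] + 4*g - 7 -> (g = -12 and (not (lim = 2*data[2*g + 2] + 4*g - 7)) and 2*store(data, 1, 2*lim)[g + 2] != lim + 1)) and ((not (lim = 2*data[2*g + 2] + 4*g - 7)) -> 2*store(data, 1, 2*lim)[g + 2] != lim + 1))) and ((not (lim = 2*data[2*g + 2] + 4*g - 7)) -> 2*store(data, 1, 2*lim)[g + 2] != lim + 1))) and ((not (lim = 2*data[2*g + 2] + 4*g - 7)) -> 2*store(data, 1, 2*lim)[g + 2] != lim + 1))) and ((not (lim = 2*data[b + 2] + 2*b - 7)) -> 2*store(data, 1, 2*lim)[g + 2] != lim + 1)
The weakest precondition is (lim = 2*data[b + 2] + 2*b - 7 -> (g = -12 and (lim = 2*data[2*g + 2] + 4*g - 7 -> (g = -12 and (lim = 2*data[2*g + 2] + 4*g - 7 -> (g = -12 and (lim = 2*data[2*g + 2] + 4*g - 7 -> (g = -12 and (not (lim = 2*data[2*g + 2] + 4*g - 7)) and 2*store(data, 1, 2*lim)[g + 2] != lim + 1)) and ((not (lim = 2*data[2*g + 2] + 4*g - 7)) -> 2*store(data, 1, 2*lim)[g + 2] != lim + 1))) and ((not (lim = 2*data[2*g + 2] + 4*g - 7)) -> 2*store(data, 1, 2*lim)[g + 2] != lim + 1))) and ((not (lim = 2*data[2*g + 2] + 4*g - 7)) -> 2*store(data, 1, 2*lim)[g + 2] != lim + 1))) and ((not (lim = 2*data[b + 2] + 2*b - 7)) -> 2*store(data, 1, 2*lim)[g + 2] != lim + 1).
Check whether (lim = 2*data[-3] - 17 -> (g = -12 and (lim = 2*data[2*g + 2] + 4*g - 7 -> (g = -12 and (lim = 2*data[2*g + 2] + 4*g - 7 -> (g = -12 and (lim = 2*data[2*g + 2] + 4*g - 7 -> (g = -12 and (not (lim = 2*data[2*g + 2] + 4*g - 7)) and 2*store(data, 1, 2*lim)[g + 2] != lim + 1)) and ((not (lim = 2*data[2*g + 2] + 4*g - 7)) -> 2*store(data, 1, 2*lim)[g + 2] != lim + 1))) and ((not (lim = 2*data[2*g + 2] + 4*g - 7)) -> 2*store(data, 1, 2*lim)[g + 2] != lim + 1))) and ((not (lim = 2*data[2*g + 2] + 4*g - 7)) -> 2*store(data, 1, 2*lim)[g + 2] != lim + 1))) and ((not (lim = 2*data[-3] - 17)) -> 2*store(data, 1, 2*lim)[g + 2] != lim + 1) and b = -5 implies it.
Every state satisfying the precondition satisfies the weakest precondition: the implication holds.
Answer: valid


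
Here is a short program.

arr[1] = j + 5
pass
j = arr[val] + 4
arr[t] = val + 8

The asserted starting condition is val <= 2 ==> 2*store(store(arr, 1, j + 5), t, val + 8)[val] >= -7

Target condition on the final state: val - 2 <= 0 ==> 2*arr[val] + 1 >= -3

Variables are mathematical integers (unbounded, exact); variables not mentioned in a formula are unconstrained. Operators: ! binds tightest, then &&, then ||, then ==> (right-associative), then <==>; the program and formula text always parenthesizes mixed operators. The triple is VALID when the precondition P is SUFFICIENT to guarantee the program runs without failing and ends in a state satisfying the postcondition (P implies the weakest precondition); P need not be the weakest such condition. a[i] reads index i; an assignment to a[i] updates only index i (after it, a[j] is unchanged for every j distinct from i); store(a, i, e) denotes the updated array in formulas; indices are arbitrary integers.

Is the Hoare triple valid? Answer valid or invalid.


Working backward. After the program, the postcondition val - 2 <= 0 ==> 2*arr[val] + 1 >= -3 must hold; in canonical form it is val <= 2 ==> 2*arr[val] >= -4.
Before arr[t] := val + 8: val <= 2 ==> 2*store(arr, t, val + 8)[val] >= -4
Before j := arr[val] + 4: val <= 2 ==> 2*store(arr, t, val + 8)[val] >= -4
Before skip: val <= 2 ==> 2*store(arr, t, val + 8)[val] >= -4
Before arr[1] := j + 5: val <= 2 ==> 2*store(store(arr, 1, j + 5), t, val + 8)[val] >= -4
The weakest precondition is val <= 2 ==> 2*store(store(arr, 1, j + 5), t, val + 8)[val] >= -4.
Check whether val <= 2 ==> 2*store(store(arr, 1, j + 5), t, val + 8)[val] >= -7 implies it.
Countermodel: at the initial state arr = {[-11] = 2, [1] = 2, elsewhere 2}, j = -3, t = -11, val = -11, the precondition holds but the weakest precondition fails.
Answer: invalid


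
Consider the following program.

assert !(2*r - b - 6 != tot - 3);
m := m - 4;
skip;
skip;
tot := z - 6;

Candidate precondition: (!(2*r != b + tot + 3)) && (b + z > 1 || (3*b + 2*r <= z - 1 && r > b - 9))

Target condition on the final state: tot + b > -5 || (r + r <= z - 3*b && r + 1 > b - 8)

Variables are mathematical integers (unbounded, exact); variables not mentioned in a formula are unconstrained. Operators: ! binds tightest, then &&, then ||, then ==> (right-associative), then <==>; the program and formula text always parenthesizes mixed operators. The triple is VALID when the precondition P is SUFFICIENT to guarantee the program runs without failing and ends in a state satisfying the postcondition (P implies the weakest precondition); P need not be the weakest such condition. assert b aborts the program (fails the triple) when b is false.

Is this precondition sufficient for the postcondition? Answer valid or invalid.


Working backward. After the program, the postcondition tot + b > -5 || (r + r <= z - 3*b && r + 1 > b - 8) must hold; in canonical form it is b + tot > -5 || (3*b + 2*r <= z && r > b - 9).
Before tot := z - 6: b + z > 1 || (3*b + 2*r <= z && r > b - 9)
Before skip: b + z > 1 || (3*b + 2*r <= z && r > b - 9)
Before skip: b + z > 1 || (3*b + 2*r <= z && r > b - 9)
Before m := m - 4: b + z > 1 || (3*b + 2*r <= z && r > b - 9)
Before assert !(2*r - b - 6 != tot - 3): (!(2*r != b + tot + 3)) && (b + z > 1 || (3*b + 2*r <= z && r > b - 9))
The weakest precondition is (!(2*r != b + tot + 3)) && (b + z > 1 || (3*b + 2*r <= z && r > b - 9)).
Check whether (!(2*r != b + tot + 3)) && (b + z > 1 || (3*b + 2*r <= z - 1 && r > b - 9)) implies it.
Every state satisfying the precondition satisfies the weakest precondition: the implication holds.
Answer: valid


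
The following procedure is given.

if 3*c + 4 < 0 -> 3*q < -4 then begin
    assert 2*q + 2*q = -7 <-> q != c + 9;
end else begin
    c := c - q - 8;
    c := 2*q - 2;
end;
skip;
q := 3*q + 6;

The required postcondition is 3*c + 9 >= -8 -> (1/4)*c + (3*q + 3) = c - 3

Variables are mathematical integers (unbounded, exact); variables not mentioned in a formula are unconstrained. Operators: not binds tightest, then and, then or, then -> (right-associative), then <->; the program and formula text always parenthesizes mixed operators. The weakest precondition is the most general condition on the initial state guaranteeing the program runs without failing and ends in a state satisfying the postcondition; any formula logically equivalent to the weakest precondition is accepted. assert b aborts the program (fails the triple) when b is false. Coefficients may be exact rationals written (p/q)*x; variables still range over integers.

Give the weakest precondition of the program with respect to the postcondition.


Working backward. After the program, the postcondition 3*c + 9 >= -8 -> (1/4)*c + (3*q + 3) = c - 3 must hold; in canonical form it is 3*c >= -17 -> 3*q = (3/4)*c - 6.
Before q := 3*q + 6: 3*c >= -17 -> 9*q = (3/4)*c - 24
Before skip: 3*c >= -17 -> 9*q = (3/4)*c - 24
Then branch requires (4*q = -7 <-> q != c + 9) and (3*c >= -17 -> 9*q = (3/4)*c - 24); else branch requires 6*q >= -11 -> (15/2)*q = -51/2.
Before the if: ((3*c < -4 -> 3*q < -4) -> ((4*q = -7 <-> q != c + 9) and (3*c >= -17 -> 9*q = (3/4)*c - 24))) and ((not (3*c < -4 -> 3*q < -4)) -> (6*q >= -11 -> (15/2)*q = -51/2))
Answer: WP = ((3*c < -4 -> 3*q < -4) -> ((4*q = -7 <-> q != c + 9) and (3*c >= -17 -> 9*q = (3/4)*c - 24))) and ((not (3*c < -4 -> 3*q < -4)) -> (6*q >= -11 -> (15/2)*q = -51/2))


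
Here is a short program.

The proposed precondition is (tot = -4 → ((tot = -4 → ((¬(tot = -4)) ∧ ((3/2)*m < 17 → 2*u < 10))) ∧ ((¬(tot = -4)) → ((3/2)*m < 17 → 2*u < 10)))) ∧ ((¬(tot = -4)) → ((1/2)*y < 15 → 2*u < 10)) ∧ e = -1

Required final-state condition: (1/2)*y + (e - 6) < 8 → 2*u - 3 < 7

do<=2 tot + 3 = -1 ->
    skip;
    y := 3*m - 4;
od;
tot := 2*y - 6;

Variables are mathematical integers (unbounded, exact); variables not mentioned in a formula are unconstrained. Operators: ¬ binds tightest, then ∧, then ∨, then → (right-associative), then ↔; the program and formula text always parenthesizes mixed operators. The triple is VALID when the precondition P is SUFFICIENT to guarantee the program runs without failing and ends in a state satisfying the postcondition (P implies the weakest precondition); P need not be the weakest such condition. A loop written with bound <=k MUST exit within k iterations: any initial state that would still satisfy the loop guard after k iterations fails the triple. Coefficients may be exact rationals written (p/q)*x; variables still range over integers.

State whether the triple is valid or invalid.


Working backward. After the program, the postcondition (1/2)*y + (e - 6) < 8 → 2*u - 3 < 7 must hold; in canonical form it is e + (1/2)*y < 14 → 2*u < 10.
Before tot := 2*y - 6: e + (1/2)*y < 14 → 2*u < 10
Before the loop (bound <=2), unroll the exhaustion recursion (WP_0 = exit-now case; WP_j = one more guarded iteration, up to j = 2):
  WP_0: (¬(tot = -4)) ∧ (e + (1/2)*y < 14 → 2*u < 10)
  WP_1: (tot = -4 → ((¬(tot = -4)) ∧ (e + (3/2)*m < 16 → 2*u < 10))) ∧ ((¬(tot = -4)) → (e + (1/2)*y < 14 → 2*u < 10))
  WP_2: (tot = -4 → ((tot = -4 → ((¬(tot = -4)) ∧ (e + (3/2)*m < 16 → 2*u < 10))) ∧ ((¬(tot = -4)) → (e + (3/2)*m < 16 → 2*u < 10)))) ∧ ((¬(tot = -4)) → (e + (1/2)*y < 14 → 2*u < 10))
So before the loop: (tot = -4 → ((tot = -4 → ((¬(tot = -4)) ∧ (e + (3/2)*m < 16 → 2*u < 10))) ∧ ((¬(tot = -4)) → (e + (3/2)*m < 16 → 2*u < 10)))) ∧ ((¬(tot = -4)) → (e + (1/2)*y < 14 → 2*u < 10))
The weakest precondition is (tot = -4 → ((tot = -4 → ((¬(tot = -4)) ∧ (e + (3/2)*m < 16 → 2*u < 10))) ∧ ((¬(tot = -4)) → (e + (3/2)*m < 16 → 2*u < 10)))) ∧ ((¬(tot = -4)) → (e + (1/2)*y < 14 → 2*u < 10)).
Check whether (tot = -4 → ((tot = -4 → ((¬(tot = -4)) ∧ ((3/2)*m < 17 → 2*u < 10))) ∧ ((¬(tot = -4)) → ((3/2)*m < 17 → 2*u < 10)))) ∧ ((¬(tot = -4)) → ((1/2)*y < 15 → 2*u < 10)) ∧ e = -1 implies it.
Every state satisfying the precondition satisfies the weakest precondition: the implication holds.
Answer: valid


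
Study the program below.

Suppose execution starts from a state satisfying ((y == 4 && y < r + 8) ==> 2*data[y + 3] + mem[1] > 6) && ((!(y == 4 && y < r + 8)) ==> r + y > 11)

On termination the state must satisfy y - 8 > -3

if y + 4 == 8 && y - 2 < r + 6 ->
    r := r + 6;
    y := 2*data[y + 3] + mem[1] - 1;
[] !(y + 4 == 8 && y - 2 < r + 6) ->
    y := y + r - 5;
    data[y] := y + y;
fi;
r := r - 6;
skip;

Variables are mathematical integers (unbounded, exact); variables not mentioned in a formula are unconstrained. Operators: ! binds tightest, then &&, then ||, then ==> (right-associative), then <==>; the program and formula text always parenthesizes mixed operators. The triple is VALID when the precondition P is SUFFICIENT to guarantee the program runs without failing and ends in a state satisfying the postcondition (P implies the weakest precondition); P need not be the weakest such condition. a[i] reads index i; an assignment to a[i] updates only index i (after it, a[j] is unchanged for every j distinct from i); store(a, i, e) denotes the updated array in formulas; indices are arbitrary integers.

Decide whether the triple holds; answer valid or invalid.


Working backward. After the program, the postcondition y - 8 > -3 must hold; in canonical form it is y > 5.
Before skip: y > 5
Before r := r - 6: y > 5
Then branch requires 2*data[y + 3] + mem[1] > 6; else branch requires r + y > 10.
Before the if: ((y == 4 && y < r + 8) ==> 2*data[y + 3] + mem[1] > 6) && ((!(y == 4 && y < r + 8)) ==> r + y > 10)
The weakest precondition is ((y == 4 && y < r + 8) ==> 2*data[y + 3] + mem[1] > 6) && ((!(y == 4 && y < r + 8)) ==> r + y > 10).
Check whether ((y == 4 && y < r + 8) ==> 2*data[y + 3] + mem[1] > 6) && ((!(y == 4 && y < r + 8)) ==> r + y > 11) implies it.
Every state satisfying the precondition satisfies the weakest precondition: the implication holds.
Answer: valid


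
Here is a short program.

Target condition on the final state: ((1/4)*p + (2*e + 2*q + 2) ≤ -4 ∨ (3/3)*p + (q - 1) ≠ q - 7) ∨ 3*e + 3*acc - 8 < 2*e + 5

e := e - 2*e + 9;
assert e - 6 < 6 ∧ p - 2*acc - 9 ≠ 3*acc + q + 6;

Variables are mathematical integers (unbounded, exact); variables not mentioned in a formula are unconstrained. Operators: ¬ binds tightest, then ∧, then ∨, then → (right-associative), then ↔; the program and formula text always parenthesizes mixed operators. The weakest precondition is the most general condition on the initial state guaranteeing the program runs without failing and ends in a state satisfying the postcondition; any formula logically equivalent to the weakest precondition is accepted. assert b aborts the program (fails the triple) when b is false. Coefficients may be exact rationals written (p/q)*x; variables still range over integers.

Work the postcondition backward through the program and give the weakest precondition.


Working backward. After the program, the postcondition ((1/4)*p + (2*e + 2*q + 2) ≤ -4 ∨ (3/3)*p + (q - 1) ≠ q - 7) ∨ 3*e + 3*acc - 8 < 2*e + 5 must hold; in canonical form it is 2*e + (1/4)*p + 2*q ≤ -6 ∨ p ≠ -6 ∨ 3*acc + e < 13.
Before assert e - 6 < 6 ∧ p - 2*acc - 9 ≠ 3*acc + q + 6: e < 12 ∧ p ≠ 5*acc + q + 15 ∧ (2*e + (1/4)*p + 2*q ≤ -6 ∨ p ≠ -6 ∨ 3*acc + e < 13)
Before e := e - 2*e + 9: e > -3 ∧ p ≠ 5*acc + q + 15 ∧ ((1/4)*p + 2*q ≤ 2*e - 24 ∨ p ≠ -6 ∨ 3*acc < e + 4)
Answer: WP = e > -3 ∧ p ≠ 5*acc + q + 15 ∧ ((1/4)*p + 2*q ≤ 2*e - 24 ∨ p ≠ -6 ∨ 3*acc < e + 4)


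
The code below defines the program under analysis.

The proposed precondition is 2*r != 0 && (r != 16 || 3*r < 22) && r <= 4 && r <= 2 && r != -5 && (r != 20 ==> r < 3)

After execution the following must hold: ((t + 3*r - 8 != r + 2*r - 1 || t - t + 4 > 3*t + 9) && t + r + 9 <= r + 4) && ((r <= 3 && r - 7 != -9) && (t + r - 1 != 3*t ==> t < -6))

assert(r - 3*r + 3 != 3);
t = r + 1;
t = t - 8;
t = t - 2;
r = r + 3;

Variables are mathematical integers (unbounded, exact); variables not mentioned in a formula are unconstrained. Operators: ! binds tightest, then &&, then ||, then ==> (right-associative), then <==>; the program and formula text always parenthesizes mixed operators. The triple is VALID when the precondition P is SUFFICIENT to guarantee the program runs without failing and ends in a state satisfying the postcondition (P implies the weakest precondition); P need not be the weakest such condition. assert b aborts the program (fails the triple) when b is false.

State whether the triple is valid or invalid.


Working backward. After the program, the postcondition ((t + 3*r - 8 != r + 2*r - 1 || t - t + 4 > 3*t + 9) && t + r + 9 <= r + 4) && ((r <= 3 && r - 7 != -9) && (t + r - 1 != 3*t ==> t < -6)) must hold; in canonical form it is (t != 7 || 3*t < -5) && t <= -5 && r <= 3 && r != -2 && (r != 2*t + 1 ==> t < -6).
Before r := r + 3: (t != 7 || 3*t < -5) && t <= -5 && r <= 0 && r != -5 && (r != 2*t - 2 ==> t < -6)
Before t := t - 2: (t != 9 || 3*t < 1) && t <= -3 && r <= 0 && r != -5 && (r != 2*t - 6 ==> t < -4)
Before t := t - 8: (t != 17 || 3*t < 25) && t <= 5 && r <= 0 && r != -5 && (r != 2*t - 22 ==> t < 4)
Before t := r + 1: (r != 16 || 3*r < 22) && r <= 4 && r <= 0 && r != -5 && (r != 20 ==> r < 3)
Before assert r - 3*r + 3 != 3: 2*r != 0 && (r != 16 || 3*r < 22) && r <= 4 && r <= 0 && r != -5 && (r != 20 ==> r < 3)
The weakest precondition is 2*r != 0 && (r != 16 || 3*r < 22) && r <= 4 && r <= 0 && r != -5 && (r != 20 ==> r < 3).
Check whether 2*r != 0 && (r != 16 || 3*r < 22) && r <= 4 && r <= 2 && r != -5 && (r != 20 ==> r < 3) implies it.
Countermodel: at the initial state r = 1, the precondition holds but the weakest precondition fails.
Answer: invalid


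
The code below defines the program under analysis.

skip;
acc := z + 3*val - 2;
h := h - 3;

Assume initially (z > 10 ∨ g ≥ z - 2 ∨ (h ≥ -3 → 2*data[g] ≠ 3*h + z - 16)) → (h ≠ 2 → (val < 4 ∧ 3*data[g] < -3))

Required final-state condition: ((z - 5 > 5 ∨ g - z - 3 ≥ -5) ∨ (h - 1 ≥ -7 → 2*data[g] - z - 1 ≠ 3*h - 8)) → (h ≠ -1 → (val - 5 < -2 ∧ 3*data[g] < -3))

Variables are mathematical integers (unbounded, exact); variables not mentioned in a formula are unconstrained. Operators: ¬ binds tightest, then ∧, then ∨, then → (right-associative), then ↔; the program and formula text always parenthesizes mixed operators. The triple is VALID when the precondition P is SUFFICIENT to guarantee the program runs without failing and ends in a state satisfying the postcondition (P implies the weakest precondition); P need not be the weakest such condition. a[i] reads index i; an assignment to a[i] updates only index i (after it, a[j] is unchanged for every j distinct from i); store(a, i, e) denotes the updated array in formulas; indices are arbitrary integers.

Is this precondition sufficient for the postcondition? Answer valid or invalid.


Working backward. After the program, the postcondition ((z - 5 > 5 ∨ g - z - 3 ≥ -5) ∨ (h - 1 ≥ -7 → 2*data[g] - z - 1 ≠ 3*h - 8)) → (h ≠ -1 → (val - 5 < -2 ∧ 3*data[g] < -3)) must hold; in canonical form it is (z > 10 ∨ g ≥ z - 2 ∨ (h ≥ -6 → 2*data[g] ≠ 3*h + z - 7)) → (h ≠ -1 → (val < 3 ∧ 3*data[g] < -3)).
Before h := h - 3: (z > 10 ∨ g ≥ z - 2 ∨ (h ≥ -3 → 2*data[g] ≠ 3*h + z - 16)) → (h ≠ 2 → (val < 3 ∧ 3*data[g] < -3))
Before acc := z + 3*val - 2: (z > 10 ∨ g ≥ z - 2 ∨ (h ≥ -3 → 2*data[g] ≠ 3*h + z - 16)) → (h ≠ 2 → (val < 3 ∧ 3*data[g] < -3))
Before skip: (z > 10 ∨ g ≥ z - 2 ∨ (h ≥ -3 → 2*data[g] ≠ 3*h + z - 16)) → (h ≠ 2 → (val < 3 ∧ 3*data[g] < -3))
The weakest precondition is (z > 10 ∨ g ≥ z - 2 ∨ (h ≥ -3 → 2*data[g] ≠ 3*h + z - 16)) → (h ≠ 2 → (val < 3 ∧ 3*data[g] < -3)).
Check whether (z > 10 ∨ g ≥ z - 2 ∨ (h ≥ -3 → 2*data[g] ≠ 3*h + z - 16)) → (h ≠ 2 → (val < 4 ∧ 3*data[g] < -3)) implies it.
Countermodel: at the initial state data = {[22] = -2, elsewhere -2}, g = 22, h = -4, val = 3, z = 25, the precondition holds but the weakest precondition fails.
Answer: invalid


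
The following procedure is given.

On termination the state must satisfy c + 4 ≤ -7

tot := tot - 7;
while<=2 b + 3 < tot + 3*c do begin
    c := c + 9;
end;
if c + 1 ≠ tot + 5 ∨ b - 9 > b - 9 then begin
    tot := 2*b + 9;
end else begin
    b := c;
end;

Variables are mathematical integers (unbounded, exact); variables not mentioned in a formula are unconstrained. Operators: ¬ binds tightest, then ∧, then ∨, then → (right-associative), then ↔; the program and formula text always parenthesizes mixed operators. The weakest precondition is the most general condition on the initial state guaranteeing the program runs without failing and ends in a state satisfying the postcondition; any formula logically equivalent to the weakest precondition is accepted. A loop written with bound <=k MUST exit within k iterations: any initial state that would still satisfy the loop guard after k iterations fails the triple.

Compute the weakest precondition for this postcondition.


Working backward. After the program, the postcondition c + 4 ≤ -7 must hold; in canonical form it is c ≤ -11.
Then branch requires c ≤ -11; else branch requires c ≤ -11.
Before the if: (c ≠ tot + 4 → c ≤ -11) ∧ ((¬(c ≠ tot + 4)) → c ≤ -11)
Before the loop (bound <=2), unroll the exhaustion recursion (WP_0 = exit-now case; WP_j = one more guarded iteration, up to j = 2):
  WP_0: (¬(b < 3*c + tot - 3)) ∧ (c ≠ tot + 4 → c ≤ -11) ∧ ((¬(c ≠ tot + 4)) → c ≤ -11)
  WP_1: (b < 3*c + tot - 3 → ((¬(b < 3*c + tot + 24)) ∧ (c ≠ tot - 5 → c ≤ -20) ∧ ((¬(c ≠ tot - 5)) → c ≤ -20))) ∧ ((¬(b < 3*c + tot - 3)) → ((c ≠ tot + 4 → c ≤ -11) ∧ ((¬(c ≠ tot + 4)) → c ≤ -11)))
  WP_2: (b < 3*c + tot - 3 → ((b < 3*c + tot + 24 → ((¬(b < 3*c + tot + 51)) ∧ (c ≠ tot - 14 → c ≤ -29) ∧ ((¬(c ≠ tot - 14)) → c ≤ -29))) ∧ ((¬(b < 3*c + tot + 24)) → ((c ≠ tot - 5 → c ≤ -20) ∧ ((¬(c ≠ tot - 5)) → c ≤ -20))))) ∧ ((¬(b < 3*c + tot - 3)) → ((c ≠ tot + 4 → c ≤ -11) ∧ ((¬(c ≠ tot + 4)) → c ≤ -11)))
So before the loop: (b < 3*c + tot - 3 → ((b < 3*c + tot + 24 → ((¬(b < 3*c + tot + 51)) ∧ (c ≠ tot - 14 → c ≤ -29) ∧ ((¬(c ≠ tot - 14)) → c ≤ -29))) ∧ ((¬(b < 3*c + tot + 24)) → ((c ≠ tot - 5 → c ≤ -20) ∧ ((¬(c ≠ tot - 5)) → c ≤ -20))))) ∧ ((¬(b < 3*c + tot - 3)) → ((c ≠ tot + 4 → c ≤ -11) ∧ ((¬(c ≠ tot + 4)) → c ≤ -11)))
Before tot := tot - 7: (b < 3*c + tot - 10 → ((b < 3*c + tot + 17 → ((¬(b < 3*c + tot + 44)) ∧ (c ≠ tot - 21 → c ≤ -29) ∧ ((¬(c ≠ tot - 21)) → c ≤ -29))) ∧ ((¬(b < 3*c + tot + 17)) → ((c ≠ tot - 12 → c ≤ -20) ∧ ((¬(c ≠ tot - 12)) → c ≤ -20))))) ∧ ((¬(b < 3*c + tot - 10)) → ((c ≠ tot - 3 → c ≤ -11) ∧ ((¬(c ≠ tot - 3)) → c ≤ -11)))
Answer: WP = (b < 3*c + tot - 10 → ((b < 3*c + tot + 17 → ((¬(b < 3*c + tot + 44)) ∧ (c ≠ tot - 21 → c ≤ -29) ∧ ((¬(c ≠ tot - 21)) → c ≤ -29))) ∧ ((¬(b < 3*c + tot + 17)) → ((c ≠ tot - 12 → c ≤ -20) ∧ ((¬(c ≠ tot - 12)) → c ≤ -20))))) ∧ ((¬(b < 3*c + tot - 10)) → ((c ≠ tot - 3 → c ≤ -11) ∧ ((¬(c ≠ tot - 3)) → c ≤ -11)))
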